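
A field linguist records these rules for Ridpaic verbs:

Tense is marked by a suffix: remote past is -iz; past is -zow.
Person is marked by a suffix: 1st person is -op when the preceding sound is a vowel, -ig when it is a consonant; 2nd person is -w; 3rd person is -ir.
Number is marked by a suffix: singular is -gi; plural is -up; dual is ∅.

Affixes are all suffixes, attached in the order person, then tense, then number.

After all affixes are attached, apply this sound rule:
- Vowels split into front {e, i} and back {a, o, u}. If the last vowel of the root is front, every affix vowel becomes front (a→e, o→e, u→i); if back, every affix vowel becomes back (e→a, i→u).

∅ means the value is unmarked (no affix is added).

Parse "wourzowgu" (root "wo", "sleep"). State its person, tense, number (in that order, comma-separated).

Segment: wo-ir-zow-gi.
person: -ir → 3rd person.
tense: -zow → past.
number: -gi → singular.

3rd person, past, singular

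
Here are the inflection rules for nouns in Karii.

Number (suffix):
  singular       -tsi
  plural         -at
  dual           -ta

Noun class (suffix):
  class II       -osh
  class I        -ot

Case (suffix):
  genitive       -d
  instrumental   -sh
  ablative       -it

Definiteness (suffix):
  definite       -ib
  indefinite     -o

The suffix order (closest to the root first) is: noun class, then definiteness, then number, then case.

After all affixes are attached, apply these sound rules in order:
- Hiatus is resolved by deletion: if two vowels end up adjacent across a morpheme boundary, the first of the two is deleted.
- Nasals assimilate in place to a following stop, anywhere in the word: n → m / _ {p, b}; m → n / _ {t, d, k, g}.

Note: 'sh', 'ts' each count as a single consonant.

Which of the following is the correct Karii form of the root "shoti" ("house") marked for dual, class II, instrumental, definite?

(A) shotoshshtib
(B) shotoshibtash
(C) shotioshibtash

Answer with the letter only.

Attach noun class class II -osh → shotiosh.
Attach definiteness definite -ib → shotioshib.
Attach number dual -ta → shotioshibta.
Attach case instrumental -sh → shotioshibtash.
Apply vowel deletion: shotioshibtash → shotoshibtash.
Nasal assimilation: no change.
So the correct form is shotoshibtash, option (B).
(A) shotoshshtib is wrong: it has the affixes in the wrong order.
(C) shotioshibtash is wrong: it fails to apply the sound rule(s).

B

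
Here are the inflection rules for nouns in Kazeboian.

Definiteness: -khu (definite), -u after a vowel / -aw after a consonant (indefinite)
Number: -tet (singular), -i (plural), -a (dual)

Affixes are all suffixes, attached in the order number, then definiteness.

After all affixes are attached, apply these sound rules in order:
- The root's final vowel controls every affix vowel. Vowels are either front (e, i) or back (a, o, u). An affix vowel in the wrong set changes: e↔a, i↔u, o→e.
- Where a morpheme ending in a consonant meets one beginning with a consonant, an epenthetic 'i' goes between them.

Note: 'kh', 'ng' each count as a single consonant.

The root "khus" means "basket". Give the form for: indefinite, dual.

Attach number dual -a → khusa.
Attach definiteness indefinite -u (after vowel 'a') → khusau.
Vowel harmony: no change.
Epenthesis: no change.

khusau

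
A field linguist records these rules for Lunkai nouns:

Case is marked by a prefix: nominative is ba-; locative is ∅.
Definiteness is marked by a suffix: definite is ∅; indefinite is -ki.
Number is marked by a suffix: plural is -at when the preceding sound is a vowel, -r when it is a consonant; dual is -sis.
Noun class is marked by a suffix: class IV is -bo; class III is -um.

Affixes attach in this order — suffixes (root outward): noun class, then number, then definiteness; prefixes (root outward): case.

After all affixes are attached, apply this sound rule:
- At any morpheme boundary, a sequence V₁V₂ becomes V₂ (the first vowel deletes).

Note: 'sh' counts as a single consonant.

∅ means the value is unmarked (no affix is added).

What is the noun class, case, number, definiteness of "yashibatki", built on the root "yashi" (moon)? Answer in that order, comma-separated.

Segment: yashi-bo-at-ki.
noun class: -bo → class IV.
case: ∅ → locative.
number: -at/r → plural.
definiteness: -ki → indefinite.

class IV, locative, plural, indefinite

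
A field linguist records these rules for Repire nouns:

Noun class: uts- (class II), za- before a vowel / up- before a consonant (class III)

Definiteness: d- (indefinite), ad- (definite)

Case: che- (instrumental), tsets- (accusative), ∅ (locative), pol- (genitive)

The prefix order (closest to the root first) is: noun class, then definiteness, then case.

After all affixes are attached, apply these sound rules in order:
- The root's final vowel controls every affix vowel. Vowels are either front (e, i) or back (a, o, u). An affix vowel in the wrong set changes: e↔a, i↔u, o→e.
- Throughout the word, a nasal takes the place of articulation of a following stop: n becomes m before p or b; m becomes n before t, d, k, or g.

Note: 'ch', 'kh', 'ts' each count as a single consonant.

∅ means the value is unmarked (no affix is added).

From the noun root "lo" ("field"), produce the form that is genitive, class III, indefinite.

Attach noun class class III up- (before consonant 'l') → uplo.
Attach definiteness indefinite d- → duplo.
Attach case genitive pol- → polduplo.
Vowel harmony: no change.
Nasal assimilation: no change.

polduplo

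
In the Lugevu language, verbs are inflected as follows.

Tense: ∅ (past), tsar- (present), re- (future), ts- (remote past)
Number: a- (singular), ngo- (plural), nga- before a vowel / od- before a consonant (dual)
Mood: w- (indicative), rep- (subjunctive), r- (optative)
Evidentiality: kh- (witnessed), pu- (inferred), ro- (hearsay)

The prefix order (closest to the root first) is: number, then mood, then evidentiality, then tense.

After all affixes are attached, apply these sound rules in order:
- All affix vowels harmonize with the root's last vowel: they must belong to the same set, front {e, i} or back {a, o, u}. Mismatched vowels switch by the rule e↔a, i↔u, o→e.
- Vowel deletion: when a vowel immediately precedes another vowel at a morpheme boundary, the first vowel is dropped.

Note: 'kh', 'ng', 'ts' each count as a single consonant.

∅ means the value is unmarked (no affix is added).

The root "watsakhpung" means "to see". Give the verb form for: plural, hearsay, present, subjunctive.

Attach number plural ngo- → ngowatsakhpung.
Attach mood subjunctive rep- → repngowatsakhpung.
Attach evidentiality hearsay ro- → rorepngowatsakhpung.
Attach tense present tsar- → tsarrorepngowatsakhpung.
Apply vowel harmony: tsarrorepngowatsakhpung → tsarrorapngowatsakhpung.
Vowel deletion: no change.

tsarrorapngowatsakhpung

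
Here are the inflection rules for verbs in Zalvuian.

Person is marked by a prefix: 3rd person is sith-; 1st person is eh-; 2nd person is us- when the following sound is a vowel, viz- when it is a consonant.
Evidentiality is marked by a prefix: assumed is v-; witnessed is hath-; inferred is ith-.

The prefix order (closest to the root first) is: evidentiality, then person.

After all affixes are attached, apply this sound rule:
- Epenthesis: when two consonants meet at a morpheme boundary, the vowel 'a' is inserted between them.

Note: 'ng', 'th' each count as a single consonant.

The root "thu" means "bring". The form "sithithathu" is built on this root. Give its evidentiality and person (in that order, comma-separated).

Segment: sith-ith-thu.
evidentiality: ith- → inferred.
person: sith- → 3rd person.

inferred, 3rd person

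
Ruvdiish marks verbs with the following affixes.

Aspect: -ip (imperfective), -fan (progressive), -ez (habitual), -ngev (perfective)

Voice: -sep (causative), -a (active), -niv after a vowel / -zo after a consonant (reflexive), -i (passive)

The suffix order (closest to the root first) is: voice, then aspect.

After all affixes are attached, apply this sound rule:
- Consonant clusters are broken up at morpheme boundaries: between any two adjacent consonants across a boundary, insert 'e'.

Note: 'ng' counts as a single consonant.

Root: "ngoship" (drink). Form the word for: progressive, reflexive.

Attach voice reflexive -zo (after consonant 'p') → ngoshipzo.
Attach aspect progressive -fan → ngoshipzofan.
Apply epenthesis: ngoshipzofan → ngoshipezofan.

ngoshipezofan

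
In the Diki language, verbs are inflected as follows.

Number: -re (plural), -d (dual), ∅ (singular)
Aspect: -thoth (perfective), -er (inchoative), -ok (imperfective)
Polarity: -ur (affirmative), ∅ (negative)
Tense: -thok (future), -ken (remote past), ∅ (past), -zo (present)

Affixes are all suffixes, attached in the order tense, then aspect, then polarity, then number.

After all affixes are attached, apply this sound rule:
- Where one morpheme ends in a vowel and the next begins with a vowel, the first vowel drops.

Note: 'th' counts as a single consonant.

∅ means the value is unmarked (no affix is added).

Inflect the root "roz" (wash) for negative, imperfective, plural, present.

Attach tense present -zo → rozzo.
Attach aspect imperfective -ok → rozzook.
polarity = negative: zero marking, form stays rozzook.
Attach number plural -re → rozzookre.
Apply vowel deletion: rozzookre → rozzokre.

rozzokre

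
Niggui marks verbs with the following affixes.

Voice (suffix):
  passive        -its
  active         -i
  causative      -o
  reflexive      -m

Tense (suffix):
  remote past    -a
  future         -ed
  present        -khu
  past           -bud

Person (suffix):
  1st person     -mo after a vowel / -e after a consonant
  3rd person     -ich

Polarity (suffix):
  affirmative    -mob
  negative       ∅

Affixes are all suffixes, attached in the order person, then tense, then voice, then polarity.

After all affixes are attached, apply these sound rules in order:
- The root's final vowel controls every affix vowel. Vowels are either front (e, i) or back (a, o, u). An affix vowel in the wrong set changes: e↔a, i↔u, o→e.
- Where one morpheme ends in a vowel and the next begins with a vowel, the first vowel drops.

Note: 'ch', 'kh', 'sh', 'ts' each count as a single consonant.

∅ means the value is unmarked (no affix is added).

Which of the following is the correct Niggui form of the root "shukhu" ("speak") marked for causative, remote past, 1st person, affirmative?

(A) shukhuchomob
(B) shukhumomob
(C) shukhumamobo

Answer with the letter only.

Attach person 1st person -mo (after vowel 'u') → shukhumo.
Attach tense remote past -a → shukhumoa.
Attach voice causative -o → shukhumoao.
Attach polarity affirmative -mob → shukhumoaomob.
Vowel harmony: no change.
Apply vowel deletion: shukhumoaomob → shukhumomob.
So the correct form is shukhumomob, option (B).
(A) shukhuchomob is wrong: it uses 3rd person instead of 1st person for person.
(C) shukhumamobo is wrong: it has the affixes in the wrong order.

B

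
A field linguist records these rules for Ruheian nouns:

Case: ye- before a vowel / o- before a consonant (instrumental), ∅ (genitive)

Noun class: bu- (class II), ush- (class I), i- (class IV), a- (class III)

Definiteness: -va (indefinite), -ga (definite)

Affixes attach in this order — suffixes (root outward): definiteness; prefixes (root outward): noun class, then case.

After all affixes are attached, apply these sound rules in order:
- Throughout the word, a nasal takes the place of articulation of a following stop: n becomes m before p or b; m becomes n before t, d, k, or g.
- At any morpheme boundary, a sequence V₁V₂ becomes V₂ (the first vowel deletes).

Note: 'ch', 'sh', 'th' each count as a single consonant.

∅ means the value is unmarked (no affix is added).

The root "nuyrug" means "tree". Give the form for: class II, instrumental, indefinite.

Attach noun class class II bu- → bunuyrug.
Attach definiteness indefinite -va → bunuyrugva.
Attach case instrumental o- (before consonant 'b') → obunuyrugva.
Nasal assimilation: no change.
Vowel deletion: no change.

obunuyrugva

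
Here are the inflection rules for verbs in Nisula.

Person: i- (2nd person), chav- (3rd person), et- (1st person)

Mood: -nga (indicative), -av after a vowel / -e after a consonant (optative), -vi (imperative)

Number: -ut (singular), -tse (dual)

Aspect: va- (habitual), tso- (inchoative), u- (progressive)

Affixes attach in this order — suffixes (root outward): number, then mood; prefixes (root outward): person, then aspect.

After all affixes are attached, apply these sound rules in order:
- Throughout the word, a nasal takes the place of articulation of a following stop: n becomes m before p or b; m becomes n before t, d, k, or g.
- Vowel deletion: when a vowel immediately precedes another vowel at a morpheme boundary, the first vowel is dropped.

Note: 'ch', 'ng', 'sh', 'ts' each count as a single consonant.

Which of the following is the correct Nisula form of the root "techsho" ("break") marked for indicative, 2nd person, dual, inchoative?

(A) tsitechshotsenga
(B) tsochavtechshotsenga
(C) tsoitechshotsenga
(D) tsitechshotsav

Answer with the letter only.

A

Attach person 2nd person i- → itechsho.
Attach number dual -tse → itechshotse.
Attach mood indicative -nga → itechshotsenga.
Attach aspect inchoative tso- → tsoitechshotsenga.
Nasal assimilation: no change.
Apply vowel deletion: tsoitechshotsenga → tsitechshotsenga.
So the correct form is tsitechshotsenga, option (A).
(B) tsochavtechshotsenga is wrong: it uses 3rd person instead of 2nd person for person.
(D) tsitechshotsav is wrong: it uses optative instead of indicative for mood.
(C) tsoitechshotsenga is wrong: it fails to apply the sound rule(s).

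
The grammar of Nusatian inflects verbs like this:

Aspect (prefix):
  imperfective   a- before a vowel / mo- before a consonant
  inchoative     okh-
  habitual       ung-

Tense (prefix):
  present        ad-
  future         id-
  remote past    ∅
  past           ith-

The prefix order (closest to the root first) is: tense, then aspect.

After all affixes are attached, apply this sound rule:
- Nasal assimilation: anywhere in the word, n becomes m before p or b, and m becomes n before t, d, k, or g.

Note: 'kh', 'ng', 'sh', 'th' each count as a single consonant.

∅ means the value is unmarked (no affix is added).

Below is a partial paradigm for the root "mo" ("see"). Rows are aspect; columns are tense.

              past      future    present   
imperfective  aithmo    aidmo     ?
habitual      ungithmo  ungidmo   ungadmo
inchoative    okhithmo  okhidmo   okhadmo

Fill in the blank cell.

Attach tense present ad- → admo.
Attach aspect imperfective a- (before vowel 'a') → aadmo.
Nasal assimilation: no change.

aadmo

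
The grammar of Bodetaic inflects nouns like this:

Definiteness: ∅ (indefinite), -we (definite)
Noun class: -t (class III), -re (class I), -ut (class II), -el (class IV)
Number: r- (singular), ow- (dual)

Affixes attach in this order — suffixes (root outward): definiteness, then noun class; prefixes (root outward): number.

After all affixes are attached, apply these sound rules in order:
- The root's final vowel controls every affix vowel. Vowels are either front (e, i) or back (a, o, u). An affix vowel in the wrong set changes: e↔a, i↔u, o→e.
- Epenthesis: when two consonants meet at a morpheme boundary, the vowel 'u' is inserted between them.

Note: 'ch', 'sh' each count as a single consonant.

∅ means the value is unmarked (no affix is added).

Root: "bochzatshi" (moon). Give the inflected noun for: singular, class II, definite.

rubochzatshiweit

Attach number singular r- → rbochzatshi.
Attach definiteness definite -we → rbochzatshiwe.
Attach noun class class II -ut → rbochzatshiweut.
Apply vowel harmony: rbochzatshiweut → rbochzatshiweit.
Apply epenthesis: rbochzatshiweit → rubochzatshiweit.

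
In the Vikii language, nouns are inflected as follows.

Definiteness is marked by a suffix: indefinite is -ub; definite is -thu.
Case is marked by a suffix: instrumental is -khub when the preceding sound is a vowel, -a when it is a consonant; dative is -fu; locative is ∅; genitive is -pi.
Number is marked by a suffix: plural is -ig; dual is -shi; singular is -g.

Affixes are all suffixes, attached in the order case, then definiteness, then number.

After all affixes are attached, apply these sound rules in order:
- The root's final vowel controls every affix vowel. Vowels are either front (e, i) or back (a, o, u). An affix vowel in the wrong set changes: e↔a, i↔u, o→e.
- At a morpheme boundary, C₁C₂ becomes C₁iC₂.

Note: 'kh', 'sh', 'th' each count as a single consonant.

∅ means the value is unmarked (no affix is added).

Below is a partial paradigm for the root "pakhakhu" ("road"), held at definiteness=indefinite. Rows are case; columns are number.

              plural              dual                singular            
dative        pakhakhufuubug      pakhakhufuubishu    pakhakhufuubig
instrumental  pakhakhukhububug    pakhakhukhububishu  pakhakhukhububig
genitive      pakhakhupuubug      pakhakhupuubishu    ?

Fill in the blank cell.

Attach case genitive -pi → pakhakhupi.
Attach definiteness indefinite -ub → pakhakhupiub.
Attach number singular -g → pakhakhupiubg.
Apply vowel harmony: pakhakhupiubg → pakhakhupuubg.
Apply epenthesis: pakhakhupuubg → pakhakhupuubig.

pakhakhupuubig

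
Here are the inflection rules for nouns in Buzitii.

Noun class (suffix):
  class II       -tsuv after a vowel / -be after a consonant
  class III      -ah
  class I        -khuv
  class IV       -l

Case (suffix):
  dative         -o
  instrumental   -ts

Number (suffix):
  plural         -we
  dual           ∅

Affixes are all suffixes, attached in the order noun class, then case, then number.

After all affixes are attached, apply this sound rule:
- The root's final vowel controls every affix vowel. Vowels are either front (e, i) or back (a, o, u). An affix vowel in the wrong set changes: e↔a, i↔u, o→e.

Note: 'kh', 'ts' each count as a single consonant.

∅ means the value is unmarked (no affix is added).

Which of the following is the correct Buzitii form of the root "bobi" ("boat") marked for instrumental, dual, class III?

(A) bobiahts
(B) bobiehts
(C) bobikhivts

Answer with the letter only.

B

Attach noun class class III -ah → bobiah.
Attach case instrumental -ts → bobiahts.
number = dual: zero marking, form stays bobiahts.
Apply vowel harmony: bobiahts → bobiehts.
So the correct form is bobiehts, option (B).
(C) bobikhivts is wrong: it uses class I instead of class III for noun class.
(A) bobiahts is wrong: it fails to apply the sound rule(s).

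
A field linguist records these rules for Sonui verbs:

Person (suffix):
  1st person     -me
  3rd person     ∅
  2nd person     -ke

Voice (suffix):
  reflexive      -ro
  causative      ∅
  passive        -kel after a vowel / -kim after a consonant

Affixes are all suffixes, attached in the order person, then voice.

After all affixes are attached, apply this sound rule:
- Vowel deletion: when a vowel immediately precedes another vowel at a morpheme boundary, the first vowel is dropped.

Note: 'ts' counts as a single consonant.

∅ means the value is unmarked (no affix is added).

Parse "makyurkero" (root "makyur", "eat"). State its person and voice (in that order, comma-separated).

2nd person, reflexive

Segment: makyur-ke-ro.
person: -ke → 2nd person.
voice: -ro → reflexive.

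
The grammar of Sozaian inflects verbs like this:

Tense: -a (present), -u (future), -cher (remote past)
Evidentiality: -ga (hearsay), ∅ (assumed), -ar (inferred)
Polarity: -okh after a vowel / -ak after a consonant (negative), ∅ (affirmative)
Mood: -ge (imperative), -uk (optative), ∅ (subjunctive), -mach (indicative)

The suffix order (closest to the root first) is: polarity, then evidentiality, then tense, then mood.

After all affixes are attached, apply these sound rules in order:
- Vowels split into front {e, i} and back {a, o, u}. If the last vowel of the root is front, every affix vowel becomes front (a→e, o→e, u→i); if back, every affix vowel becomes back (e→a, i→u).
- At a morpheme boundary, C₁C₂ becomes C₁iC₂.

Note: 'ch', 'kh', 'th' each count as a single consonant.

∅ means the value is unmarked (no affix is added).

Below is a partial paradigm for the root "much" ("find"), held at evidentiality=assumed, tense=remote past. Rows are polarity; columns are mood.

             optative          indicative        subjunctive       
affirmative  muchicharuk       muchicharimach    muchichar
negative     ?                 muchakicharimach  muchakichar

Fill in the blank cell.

muchakicharuk

Attach polarity negative -ak (after consonant 'ch') → muchak.
evidentiality = assumed: zero marking, form stays muchak.
Attach tense remote past -cher → muchakcher.
Attach mood optative -uk → muchakcheruk.
Apply vowel harmony: muchakcheruk → muchakcharuk.
Apply epenthesis: muchakcharuk → muchakicharuk.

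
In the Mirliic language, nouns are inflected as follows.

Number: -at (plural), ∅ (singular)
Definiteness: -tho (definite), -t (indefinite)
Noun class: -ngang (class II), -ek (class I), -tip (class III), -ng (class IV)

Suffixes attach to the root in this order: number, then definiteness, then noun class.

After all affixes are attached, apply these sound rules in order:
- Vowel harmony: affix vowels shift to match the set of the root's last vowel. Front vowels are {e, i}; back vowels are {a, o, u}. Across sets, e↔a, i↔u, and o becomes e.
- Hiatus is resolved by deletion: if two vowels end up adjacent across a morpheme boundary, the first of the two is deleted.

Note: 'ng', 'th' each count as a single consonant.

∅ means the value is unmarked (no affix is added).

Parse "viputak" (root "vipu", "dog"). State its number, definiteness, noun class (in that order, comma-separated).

singular, indefinite, class I

Segment: vipu-t-ek.
number: ∅ → singular.
definiteness: -t → indefinite.
noun class: -ek → class I.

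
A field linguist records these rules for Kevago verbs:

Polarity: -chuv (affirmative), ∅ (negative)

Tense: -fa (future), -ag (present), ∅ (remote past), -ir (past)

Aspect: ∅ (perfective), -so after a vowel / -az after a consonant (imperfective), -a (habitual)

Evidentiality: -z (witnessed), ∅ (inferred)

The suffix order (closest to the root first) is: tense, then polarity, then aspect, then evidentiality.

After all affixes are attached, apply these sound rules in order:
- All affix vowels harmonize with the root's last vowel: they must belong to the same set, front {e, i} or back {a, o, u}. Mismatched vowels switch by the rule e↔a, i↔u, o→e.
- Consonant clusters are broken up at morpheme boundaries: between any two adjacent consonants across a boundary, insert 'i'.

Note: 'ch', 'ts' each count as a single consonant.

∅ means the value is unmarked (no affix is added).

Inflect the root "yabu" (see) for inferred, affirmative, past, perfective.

Attach tense past -ir → yabuir.
Attach polarity affirmative -chuv → yabuirchuv.
aspect = perfective: zero marking, form stays yabuirchuv.
evidentiality = inferred: zero marking, form stays yabuirchuv.
Apply vowel harmony: yabuirchuv → yabuurchuv.
Apply epenthesis: yabuurchuv → yabuurichuv.

yabuurichuv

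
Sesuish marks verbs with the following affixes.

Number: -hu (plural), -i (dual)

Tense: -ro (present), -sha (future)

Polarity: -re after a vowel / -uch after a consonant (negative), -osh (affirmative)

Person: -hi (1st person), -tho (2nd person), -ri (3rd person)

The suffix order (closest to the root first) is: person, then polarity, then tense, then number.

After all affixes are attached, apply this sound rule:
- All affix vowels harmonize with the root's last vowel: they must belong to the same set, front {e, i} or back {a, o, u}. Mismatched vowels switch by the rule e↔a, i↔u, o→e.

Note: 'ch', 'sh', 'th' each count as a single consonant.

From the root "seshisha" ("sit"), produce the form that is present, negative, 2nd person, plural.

Attach person 2nd person -tho → seshishatho.
Attach polarity negative -re (after vowel 'o') → seshishathore.
Attach tense present -ro → seshishathorero.
Attach number plural -hu → seshishathorerohu.
Apply vowel harmony: seshishathorerohu → seshishathorarohu.

seshishathorarohu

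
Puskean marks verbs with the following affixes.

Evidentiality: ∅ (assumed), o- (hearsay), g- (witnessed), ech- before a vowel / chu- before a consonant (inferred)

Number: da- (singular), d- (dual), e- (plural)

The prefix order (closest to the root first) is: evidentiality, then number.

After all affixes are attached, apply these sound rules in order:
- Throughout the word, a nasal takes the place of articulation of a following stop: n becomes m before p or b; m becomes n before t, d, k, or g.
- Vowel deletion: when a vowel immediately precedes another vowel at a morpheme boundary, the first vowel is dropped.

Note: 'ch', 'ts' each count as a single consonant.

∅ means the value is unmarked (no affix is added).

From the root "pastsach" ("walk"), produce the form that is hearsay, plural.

Attach evidentiality hearsay o- → opastsach.
Attach number plural e- → eopastsach.
Nasal assimilation: no change.
Apply vowel deletion: eopastsach → opastsach.

opastsach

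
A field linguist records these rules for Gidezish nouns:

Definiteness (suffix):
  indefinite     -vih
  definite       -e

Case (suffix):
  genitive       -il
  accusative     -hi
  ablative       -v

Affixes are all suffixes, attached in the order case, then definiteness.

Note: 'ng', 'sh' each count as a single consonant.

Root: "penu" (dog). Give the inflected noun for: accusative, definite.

penuhie

Attach case accusative -hi → penuhi.
Attach definiteness definite -e → penuhie.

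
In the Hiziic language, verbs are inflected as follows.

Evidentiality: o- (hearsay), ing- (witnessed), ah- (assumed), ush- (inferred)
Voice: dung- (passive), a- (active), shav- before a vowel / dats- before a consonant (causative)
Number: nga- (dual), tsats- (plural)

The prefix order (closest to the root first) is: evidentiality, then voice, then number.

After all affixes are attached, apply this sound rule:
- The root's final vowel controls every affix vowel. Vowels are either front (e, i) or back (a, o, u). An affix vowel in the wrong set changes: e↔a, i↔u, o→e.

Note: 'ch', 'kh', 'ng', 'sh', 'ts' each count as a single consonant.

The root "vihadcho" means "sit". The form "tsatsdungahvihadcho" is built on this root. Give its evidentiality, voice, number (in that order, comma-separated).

assumed, passive, plural

Segment: tsats-dung-ah-vihadcho.
evidentiality: ah- → assumed.
voice: dung- → passive.
number: tsats- → plural.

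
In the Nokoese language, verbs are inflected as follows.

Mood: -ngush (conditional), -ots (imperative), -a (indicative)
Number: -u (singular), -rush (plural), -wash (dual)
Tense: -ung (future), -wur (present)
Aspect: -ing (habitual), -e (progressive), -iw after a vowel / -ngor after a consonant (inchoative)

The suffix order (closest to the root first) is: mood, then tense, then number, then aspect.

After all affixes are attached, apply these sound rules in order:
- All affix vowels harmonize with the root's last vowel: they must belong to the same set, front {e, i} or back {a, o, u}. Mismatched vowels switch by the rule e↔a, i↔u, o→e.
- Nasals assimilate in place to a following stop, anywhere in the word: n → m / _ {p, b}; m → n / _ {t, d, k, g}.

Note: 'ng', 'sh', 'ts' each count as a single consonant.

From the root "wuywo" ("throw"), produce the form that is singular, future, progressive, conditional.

Attach mood conditional -ngush → wuywongush.
Attach tense future -ung → wuywongushung.
Attach number singular -u → wuywongushungu.
Attach aspect progressive -e → wuywongushungue.
Apply vowel harmony: wuywongushungue → wuywongushungua.
Nasal assimilation: no change.

wuywongushungua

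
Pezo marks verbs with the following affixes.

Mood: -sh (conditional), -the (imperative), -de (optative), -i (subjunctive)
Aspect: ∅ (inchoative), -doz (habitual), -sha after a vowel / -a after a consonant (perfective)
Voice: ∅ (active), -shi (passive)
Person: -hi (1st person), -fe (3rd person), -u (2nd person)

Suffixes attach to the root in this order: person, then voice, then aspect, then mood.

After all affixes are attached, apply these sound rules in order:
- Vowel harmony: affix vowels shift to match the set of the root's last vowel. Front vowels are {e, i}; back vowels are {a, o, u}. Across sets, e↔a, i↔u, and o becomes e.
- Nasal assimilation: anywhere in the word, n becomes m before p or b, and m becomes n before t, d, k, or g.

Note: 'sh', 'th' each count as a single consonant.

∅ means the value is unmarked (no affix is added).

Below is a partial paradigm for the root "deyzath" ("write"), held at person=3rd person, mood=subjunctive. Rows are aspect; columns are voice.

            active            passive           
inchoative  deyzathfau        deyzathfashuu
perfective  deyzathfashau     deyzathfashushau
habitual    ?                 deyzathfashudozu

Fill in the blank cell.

deyzathfadozu

Attach person 3rd person -fe → deyzathfe.
voice = active: zero marking, form stays deyzathfe.
Attach aspect habitual -doz → deyzathfedoz.
Attach mood subjunctive -i → deyzathfedozi.
Apply vowel harmony: deyzathfedozi → deyzathfadozu.
Nasal assimilation: no change.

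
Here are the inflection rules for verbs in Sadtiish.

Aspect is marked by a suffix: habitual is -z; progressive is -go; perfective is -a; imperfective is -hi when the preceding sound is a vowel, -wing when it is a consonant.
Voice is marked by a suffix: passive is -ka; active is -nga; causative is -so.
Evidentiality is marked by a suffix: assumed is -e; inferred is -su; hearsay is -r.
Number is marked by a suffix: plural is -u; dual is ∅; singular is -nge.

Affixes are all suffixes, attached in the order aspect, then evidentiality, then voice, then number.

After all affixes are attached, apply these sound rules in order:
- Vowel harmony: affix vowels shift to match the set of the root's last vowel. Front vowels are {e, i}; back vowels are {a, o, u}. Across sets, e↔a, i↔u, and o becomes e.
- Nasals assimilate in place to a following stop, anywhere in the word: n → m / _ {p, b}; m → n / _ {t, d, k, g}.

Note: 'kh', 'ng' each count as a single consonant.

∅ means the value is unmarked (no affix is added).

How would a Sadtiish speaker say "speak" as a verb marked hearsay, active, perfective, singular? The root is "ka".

kaarnganga

Attach aspect perfective -a → kaa.
Attach evidentiality hearsay -r → kaar.
Attach voice active -nga → kaarnga.
Attach number singular -nge → kaarngange.
Apply vowel harmony: kaarngange → kaarnganga.
Nasal assimilation: no change.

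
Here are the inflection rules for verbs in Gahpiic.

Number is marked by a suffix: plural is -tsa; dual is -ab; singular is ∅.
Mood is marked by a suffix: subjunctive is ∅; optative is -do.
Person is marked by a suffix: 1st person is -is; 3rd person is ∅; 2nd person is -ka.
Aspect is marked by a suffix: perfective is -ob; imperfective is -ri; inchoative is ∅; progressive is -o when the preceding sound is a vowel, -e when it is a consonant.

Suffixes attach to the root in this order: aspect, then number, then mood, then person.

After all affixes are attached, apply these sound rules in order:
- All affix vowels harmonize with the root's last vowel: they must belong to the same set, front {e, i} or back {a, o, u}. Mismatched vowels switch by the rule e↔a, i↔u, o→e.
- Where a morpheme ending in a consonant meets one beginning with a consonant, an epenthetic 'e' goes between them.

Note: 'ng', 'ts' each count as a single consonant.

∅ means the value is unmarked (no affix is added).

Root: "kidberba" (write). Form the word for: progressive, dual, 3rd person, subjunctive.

kidberbaoab

Attach aspect progressive -o (after vowel 'a') → kidberbao.
Attach number dual -ab → kidberbaoab.
mood = subjunctive: zero marking, form stays kidberbaoab.
person = 3rd person: zero marking, form stays kidberbaoab.
Vowel harmony: no change.
Epenthesis: no change.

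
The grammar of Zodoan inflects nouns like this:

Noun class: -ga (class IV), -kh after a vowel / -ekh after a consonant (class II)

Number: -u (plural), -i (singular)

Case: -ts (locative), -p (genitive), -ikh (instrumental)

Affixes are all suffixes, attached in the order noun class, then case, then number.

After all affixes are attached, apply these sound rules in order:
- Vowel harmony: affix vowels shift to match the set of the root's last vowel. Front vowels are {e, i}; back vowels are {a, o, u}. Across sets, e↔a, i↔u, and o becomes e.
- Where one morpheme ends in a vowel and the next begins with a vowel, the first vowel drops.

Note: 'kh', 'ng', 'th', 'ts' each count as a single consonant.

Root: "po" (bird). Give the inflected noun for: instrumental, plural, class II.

pokhukhu

Attach noun class class II -kh (after vowel 'o') → pokh.
Attach case instrumental -ikh → pokhikh.
Attach number plural -u → pokhikhu.
Apply vowel harmony: pokhikhu → pokhukhu.
Vowel deletion: no change.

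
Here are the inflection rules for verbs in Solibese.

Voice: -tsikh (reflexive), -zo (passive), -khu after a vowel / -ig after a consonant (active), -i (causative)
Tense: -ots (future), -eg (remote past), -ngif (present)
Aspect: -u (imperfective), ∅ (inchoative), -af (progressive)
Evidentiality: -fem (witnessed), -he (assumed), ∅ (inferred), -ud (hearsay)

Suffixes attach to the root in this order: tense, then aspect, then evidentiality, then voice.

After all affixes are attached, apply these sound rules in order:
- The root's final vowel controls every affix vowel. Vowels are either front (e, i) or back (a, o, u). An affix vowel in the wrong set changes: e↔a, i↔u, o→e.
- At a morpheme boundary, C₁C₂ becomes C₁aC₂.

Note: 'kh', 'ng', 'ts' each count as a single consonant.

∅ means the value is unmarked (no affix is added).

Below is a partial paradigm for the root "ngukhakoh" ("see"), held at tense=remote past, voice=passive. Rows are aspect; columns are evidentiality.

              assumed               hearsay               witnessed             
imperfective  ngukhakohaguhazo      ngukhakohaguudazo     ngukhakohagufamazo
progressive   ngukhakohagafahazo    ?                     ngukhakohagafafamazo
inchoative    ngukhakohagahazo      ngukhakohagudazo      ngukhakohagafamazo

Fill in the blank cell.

ngukhakohagafudazo

Attach tense remote past -eg → ngukhakoheg.
Attach aspect progressive -af → ngukhakohegaf.
Attach evidentiality hearsay -ud → ngukhakohegafud.
Attach voice passive -zo → ngukhakohegafudzo.
Apply vowel harmony: ngukhakohegafudzo → ngukhakohagafudzo.
Apply epenthesis: ngukhakohagafudzo → ngukhakohagafudazo.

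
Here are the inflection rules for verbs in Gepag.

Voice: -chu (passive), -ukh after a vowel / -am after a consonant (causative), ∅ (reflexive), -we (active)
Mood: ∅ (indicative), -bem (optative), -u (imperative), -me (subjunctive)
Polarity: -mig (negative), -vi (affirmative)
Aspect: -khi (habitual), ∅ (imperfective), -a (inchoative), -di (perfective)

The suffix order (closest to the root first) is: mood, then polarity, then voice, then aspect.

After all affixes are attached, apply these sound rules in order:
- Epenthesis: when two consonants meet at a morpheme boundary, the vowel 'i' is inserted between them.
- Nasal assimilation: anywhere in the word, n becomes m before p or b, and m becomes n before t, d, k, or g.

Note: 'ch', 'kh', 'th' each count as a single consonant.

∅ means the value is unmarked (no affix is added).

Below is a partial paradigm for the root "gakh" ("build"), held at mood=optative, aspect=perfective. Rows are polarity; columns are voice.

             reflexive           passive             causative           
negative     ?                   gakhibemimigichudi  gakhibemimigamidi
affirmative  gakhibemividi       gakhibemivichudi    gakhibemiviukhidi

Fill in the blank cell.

gakhibemimigidi

Attach mood optative -bem → gakhbem.
Attach polarity negative -mig → gakhbemmig.
voice = reflexive: zero marking, form stays gakhbemmig.
Attach aspect perfective -di → gakhbemmigdi.
Apply epenthesis: gakhbemmigdi → gakhibemimigidi.
Nasal assimilation: no change.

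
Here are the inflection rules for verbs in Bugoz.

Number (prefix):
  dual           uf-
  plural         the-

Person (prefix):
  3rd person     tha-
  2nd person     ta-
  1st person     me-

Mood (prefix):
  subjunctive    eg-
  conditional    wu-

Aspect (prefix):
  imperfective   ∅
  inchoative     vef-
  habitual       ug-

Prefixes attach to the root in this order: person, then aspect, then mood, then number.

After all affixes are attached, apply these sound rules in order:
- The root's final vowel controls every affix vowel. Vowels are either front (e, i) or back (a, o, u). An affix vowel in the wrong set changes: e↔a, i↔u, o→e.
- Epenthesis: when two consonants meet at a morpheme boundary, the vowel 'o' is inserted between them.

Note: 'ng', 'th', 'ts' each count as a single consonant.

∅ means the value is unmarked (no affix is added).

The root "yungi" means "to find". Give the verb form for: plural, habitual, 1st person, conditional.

Attach person 1st person me- → meyungi.
Attach aspect habitual ug- → ugmeyungi.
Attach mood conditional wu- → wuugmeyungi.
Attach number plural the- → thewuugmeyungi.
Apply vowel harmony: thewuugmeyungi → thewiigmeyungi.
Apply epenthesis: thewiigmeyungi → thewiigomeyungi.

thewiigomeyungi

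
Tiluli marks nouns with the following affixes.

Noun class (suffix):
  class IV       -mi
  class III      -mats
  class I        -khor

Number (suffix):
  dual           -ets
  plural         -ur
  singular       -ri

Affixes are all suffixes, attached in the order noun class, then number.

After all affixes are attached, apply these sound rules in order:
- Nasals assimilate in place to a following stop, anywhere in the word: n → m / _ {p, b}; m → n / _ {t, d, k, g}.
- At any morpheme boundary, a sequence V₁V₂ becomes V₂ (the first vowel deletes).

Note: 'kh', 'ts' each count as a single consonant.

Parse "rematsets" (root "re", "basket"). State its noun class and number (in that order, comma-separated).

class III, dual

Segment: re-mats-ets.
noun class: -mats → class III.
number: -ets → dual.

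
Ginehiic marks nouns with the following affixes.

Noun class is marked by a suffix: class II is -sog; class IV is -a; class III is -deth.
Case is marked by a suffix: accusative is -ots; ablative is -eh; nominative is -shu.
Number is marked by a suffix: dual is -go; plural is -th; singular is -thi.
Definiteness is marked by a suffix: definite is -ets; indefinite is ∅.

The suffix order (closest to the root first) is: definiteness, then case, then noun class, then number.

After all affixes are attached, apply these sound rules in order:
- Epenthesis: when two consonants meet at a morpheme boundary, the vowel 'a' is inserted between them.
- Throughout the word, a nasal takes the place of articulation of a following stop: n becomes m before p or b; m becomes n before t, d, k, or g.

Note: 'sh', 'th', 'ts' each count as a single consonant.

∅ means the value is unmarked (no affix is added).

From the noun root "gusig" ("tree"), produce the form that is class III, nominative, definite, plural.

gusigetsashudethath

Attach definiteness definite -ets → gusigets.
Attach case nominative -shu → gusigetsshu.
Attach noun class class III -deth → gusigetsshudeth.
Attach number plural -th → gusigetsshudethth.
Apply epenthesis: gusigetsshudethth → gusigetsashudethath.
Nasal assimilation: no change.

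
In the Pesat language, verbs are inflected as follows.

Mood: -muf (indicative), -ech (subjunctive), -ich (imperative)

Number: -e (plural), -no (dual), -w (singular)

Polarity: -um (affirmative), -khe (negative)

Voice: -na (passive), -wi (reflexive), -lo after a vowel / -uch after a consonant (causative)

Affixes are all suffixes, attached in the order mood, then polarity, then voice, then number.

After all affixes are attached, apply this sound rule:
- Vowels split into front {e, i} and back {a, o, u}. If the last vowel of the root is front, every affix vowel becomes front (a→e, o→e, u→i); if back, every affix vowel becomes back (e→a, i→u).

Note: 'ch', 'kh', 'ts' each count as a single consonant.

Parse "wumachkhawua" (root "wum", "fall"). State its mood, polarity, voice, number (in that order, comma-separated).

Segment: wum-ech-khe-wi-e.
mood: -ech → subjunctive.
polarity: -khe → negative.
voice: -wi → reflexive.
number: -e → plural.

subjunctive, negative, reflexive, plural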